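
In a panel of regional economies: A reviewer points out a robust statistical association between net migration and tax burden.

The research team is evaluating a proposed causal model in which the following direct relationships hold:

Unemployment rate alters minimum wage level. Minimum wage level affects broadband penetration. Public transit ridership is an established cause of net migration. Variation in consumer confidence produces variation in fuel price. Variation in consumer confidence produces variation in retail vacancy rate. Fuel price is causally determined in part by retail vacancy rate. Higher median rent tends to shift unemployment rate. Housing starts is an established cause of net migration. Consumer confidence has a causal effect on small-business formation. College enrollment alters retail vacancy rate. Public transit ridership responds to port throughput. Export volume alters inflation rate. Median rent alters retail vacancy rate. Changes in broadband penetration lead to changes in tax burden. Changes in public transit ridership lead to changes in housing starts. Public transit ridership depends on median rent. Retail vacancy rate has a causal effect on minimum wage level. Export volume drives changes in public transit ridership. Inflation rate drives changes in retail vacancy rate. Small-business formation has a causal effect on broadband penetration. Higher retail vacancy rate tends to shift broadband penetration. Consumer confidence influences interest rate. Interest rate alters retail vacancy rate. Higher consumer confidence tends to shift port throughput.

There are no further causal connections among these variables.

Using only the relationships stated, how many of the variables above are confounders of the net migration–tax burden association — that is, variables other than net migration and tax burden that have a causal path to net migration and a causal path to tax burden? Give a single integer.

3

The common causes are: consumer confidence (to net migration via consumer confidence → port throughput → public transit ridership → net migration; to tax burden via consumer confidence → small-business formation → broadband penetration → tax burden); export volume (to net migration via export volume → public transit ridership → net migration; to tax burden via export volume → inflation rate → retail vacancy rate → broadband penetration → tax burden); median rent (to net migration via median rent → public transit ridership → net migration; to tax burden via median rent → retail vacancy rate → broadband penetration → tax burden).
Every other variable lacks a causal path to at least one of net migration and tax burden.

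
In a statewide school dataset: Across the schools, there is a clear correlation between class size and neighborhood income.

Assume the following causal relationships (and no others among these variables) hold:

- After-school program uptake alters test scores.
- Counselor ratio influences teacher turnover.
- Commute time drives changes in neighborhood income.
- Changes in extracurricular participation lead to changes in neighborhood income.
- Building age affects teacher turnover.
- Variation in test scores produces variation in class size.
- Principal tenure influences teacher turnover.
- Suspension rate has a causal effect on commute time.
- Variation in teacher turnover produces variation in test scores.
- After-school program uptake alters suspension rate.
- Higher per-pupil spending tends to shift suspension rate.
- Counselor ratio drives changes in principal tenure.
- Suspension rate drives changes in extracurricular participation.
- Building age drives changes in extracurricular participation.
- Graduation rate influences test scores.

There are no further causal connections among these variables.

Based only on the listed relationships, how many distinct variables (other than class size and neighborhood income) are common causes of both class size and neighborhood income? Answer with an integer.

2

The common causes are: after-school program uptake (to class size via after-school program uptake → test scores → class size; to neighborhood income via after-school program uptake → suspension rate → commute time → neighborhood income); building age (to class size via building age → teacher turnover → test scores → class size; to neighborhood income via building age → extracurricular participation → neighborhood income).
Every other variable lacks a causal path to at least one of class size and neighborhood income.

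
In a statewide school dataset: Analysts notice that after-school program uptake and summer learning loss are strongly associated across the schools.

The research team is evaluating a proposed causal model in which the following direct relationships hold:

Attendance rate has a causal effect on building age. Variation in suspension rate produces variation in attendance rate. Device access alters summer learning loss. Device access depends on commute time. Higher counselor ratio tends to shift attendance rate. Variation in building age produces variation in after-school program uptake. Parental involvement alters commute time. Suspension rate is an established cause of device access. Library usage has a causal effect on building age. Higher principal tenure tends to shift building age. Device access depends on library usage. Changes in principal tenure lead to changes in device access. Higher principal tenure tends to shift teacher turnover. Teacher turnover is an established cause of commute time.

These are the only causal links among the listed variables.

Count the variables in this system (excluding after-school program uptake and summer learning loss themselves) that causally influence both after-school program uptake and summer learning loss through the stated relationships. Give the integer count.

The common causes are: library usage (to after-school program uptake via library usage → building age → after-school program uptake; to summer learning loss via library usage → device access → summer learning loss); principal tenure (to after-school program uptake via principal tenure → building age → after-school program uptake; to summer learning loss via principal tenure → device access → summer learning loss); suspension rate (to after-school program uptake via suspension rate → attendance rate → building age → after-school program uptake; to summer learning loss via suspension rate → device access → summer learning loss).
Every other variable lacks a causal path to at least one of after-school program uptake and summer learning loss.

3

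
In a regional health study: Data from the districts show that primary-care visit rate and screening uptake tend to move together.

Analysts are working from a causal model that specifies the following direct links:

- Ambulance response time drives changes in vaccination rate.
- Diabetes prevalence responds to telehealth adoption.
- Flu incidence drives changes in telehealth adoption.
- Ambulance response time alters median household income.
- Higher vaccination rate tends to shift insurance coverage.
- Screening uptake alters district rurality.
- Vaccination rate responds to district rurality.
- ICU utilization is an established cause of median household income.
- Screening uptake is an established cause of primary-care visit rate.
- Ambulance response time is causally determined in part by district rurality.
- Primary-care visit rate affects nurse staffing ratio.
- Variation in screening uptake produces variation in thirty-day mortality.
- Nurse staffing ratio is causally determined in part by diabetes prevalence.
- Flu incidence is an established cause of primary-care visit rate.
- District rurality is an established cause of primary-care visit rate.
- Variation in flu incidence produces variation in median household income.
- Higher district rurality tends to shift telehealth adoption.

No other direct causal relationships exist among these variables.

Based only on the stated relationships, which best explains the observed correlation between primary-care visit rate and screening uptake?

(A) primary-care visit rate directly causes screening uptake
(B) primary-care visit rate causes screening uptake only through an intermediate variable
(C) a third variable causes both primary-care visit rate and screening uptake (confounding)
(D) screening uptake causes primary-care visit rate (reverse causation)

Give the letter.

The stated link runs screening uptake → primary-care visit rate; primary-care visit rate has no causal path to screening uptake. No variable causes both, so confounding is ruled out. The correlation reflects reverse causation.

D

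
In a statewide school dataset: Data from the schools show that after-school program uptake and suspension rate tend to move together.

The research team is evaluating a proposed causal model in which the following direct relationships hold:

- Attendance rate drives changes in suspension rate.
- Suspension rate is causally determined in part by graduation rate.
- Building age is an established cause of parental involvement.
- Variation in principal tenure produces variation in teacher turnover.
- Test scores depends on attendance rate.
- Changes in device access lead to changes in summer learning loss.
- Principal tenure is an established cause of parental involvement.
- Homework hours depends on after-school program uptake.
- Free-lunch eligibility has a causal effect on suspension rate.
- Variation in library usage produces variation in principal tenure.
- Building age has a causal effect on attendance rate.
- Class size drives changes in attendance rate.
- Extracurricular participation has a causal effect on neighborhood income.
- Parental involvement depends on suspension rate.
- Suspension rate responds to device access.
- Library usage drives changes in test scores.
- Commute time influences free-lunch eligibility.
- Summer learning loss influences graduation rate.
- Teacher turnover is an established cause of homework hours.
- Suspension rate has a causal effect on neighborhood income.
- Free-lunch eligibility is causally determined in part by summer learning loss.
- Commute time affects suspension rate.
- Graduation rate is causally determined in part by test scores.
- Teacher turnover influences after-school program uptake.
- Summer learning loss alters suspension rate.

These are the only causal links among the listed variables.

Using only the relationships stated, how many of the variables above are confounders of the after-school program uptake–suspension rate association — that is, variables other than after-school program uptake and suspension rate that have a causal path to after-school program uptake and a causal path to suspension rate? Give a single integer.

1

The common causes are: library usage (to after-school program uptake via library usage → principal tenure → teacher turnover → after-school program uptake; to suspension rate via library usage → test scores → graduation rate → suspension rate).
Every other variable lacks a causal path to at least one of after-school program uptake and suspension rate.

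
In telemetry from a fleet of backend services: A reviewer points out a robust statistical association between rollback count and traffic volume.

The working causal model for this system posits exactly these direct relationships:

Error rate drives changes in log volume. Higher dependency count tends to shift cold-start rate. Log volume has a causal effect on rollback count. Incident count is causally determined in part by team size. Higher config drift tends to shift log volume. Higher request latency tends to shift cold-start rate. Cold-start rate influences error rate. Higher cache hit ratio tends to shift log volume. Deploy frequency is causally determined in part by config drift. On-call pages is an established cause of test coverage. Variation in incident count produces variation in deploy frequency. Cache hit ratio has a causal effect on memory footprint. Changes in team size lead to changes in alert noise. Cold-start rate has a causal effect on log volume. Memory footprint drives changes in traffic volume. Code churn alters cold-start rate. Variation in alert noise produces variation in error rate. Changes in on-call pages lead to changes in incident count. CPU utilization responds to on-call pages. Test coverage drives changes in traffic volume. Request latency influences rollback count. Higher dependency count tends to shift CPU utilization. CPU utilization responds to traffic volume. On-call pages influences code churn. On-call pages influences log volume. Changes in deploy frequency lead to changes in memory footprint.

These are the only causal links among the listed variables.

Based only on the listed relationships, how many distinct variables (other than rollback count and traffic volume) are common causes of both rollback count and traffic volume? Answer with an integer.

4

The common causes are: cache hit ratio (to rollback count via cache hit ratio → log volume → rollback count; to traffic volume via cache hit ratio → memory footprint → traffic volume); config drift (to rollback count via config drift → log volume → rollback count; to traffic volume via config drift → deploy frequency → memory footprint → traffic volume); on-call pages (to rollback count via on-call pages → log volume → rollback count; to traffic volume via on-call pages → test coverage → traffic volume); team size (to rollback count via team size → alert noise → error rate → log volume → rollback count; to traffic volume via team size → incident count → deploy frequency → memory footprint → traffic volume).
Every other variable lacks a causal path to at least one of rollback count and traffic volume.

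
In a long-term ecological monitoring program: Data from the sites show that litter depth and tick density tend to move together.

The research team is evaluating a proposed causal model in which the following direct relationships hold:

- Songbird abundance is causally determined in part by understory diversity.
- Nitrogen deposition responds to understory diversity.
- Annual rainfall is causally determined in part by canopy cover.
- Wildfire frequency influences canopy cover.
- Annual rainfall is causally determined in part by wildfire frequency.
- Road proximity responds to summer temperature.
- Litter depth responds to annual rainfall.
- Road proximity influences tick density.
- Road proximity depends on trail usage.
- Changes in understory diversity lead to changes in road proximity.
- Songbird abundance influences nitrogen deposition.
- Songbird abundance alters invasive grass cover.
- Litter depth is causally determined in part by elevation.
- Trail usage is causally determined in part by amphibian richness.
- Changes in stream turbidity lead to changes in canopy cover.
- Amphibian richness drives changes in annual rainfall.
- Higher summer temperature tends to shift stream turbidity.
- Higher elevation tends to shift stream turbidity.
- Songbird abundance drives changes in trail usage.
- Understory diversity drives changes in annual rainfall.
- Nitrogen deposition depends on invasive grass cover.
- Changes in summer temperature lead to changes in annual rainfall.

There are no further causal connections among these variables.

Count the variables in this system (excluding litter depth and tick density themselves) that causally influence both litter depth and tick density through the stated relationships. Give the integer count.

3

The common causes are: amphibian richness (to litter depth via amphibian richness → annual rainfall → litter depth; to tick density via amphibian richness → trail usage → road proximity → tick density); summer temperature (to litter depth via summer temperature → annual rainfall → litter depth; to tick density via summer temperature → road proximity → tick density); understory diversity (to litter depth via understory diversity → annual rainfall → litter depth; to tick density via understory diversity → road proximity → tick density).
Every other variable lacks a causal path to at least one of litter depth and tick density.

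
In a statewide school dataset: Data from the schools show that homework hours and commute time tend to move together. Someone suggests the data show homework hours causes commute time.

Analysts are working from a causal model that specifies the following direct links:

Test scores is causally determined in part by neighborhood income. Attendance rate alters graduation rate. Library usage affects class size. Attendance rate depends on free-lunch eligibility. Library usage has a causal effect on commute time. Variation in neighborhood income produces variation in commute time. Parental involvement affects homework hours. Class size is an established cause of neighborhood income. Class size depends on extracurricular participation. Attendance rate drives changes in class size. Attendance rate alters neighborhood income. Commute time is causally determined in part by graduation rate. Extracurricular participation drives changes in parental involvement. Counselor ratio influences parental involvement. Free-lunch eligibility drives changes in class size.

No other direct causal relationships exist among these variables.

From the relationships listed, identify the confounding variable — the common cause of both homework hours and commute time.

Extracurricular participation has a causal path to homework hours (extracurricular participation → parental involvement → homework hours) and a separate causal path to commute time (extracurricular participation → class size → neighborhood income → commute time), so it is a common cause of both.
No stated relationship gives homework hours a causal route to commute time, so the correlation is explained by the shared upstream cause rather than a direct effect.

extracurricular participation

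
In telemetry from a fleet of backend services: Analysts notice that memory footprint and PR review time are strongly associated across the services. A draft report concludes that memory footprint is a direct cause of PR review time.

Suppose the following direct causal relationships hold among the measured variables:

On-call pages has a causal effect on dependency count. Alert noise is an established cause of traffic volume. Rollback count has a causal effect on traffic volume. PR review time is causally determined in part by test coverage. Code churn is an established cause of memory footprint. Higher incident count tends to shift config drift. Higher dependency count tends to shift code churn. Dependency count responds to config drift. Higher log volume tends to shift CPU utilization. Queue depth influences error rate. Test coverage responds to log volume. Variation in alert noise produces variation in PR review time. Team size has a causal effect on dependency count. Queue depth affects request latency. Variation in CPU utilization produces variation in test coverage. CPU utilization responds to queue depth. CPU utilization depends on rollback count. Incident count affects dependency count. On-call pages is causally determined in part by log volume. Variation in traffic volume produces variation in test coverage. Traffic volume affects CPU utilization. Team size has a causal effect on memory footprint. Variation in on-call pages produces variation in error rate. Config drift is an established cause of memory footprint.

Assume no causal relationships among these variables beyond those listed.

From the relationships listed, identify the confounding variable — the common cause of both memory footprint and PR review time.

Log volume has a causal path to memory footprint (log volume → on-call pages → dependency count → code churn → memory footprint) and a separate causal path to PR review time (log volume → test coverage → PR review time), so it is a common cause of both.
No stated relationship gives memory footprint a causal route to PR review time, so the correlation is explained by the shared upstream cause rather than a direct effect.

log volume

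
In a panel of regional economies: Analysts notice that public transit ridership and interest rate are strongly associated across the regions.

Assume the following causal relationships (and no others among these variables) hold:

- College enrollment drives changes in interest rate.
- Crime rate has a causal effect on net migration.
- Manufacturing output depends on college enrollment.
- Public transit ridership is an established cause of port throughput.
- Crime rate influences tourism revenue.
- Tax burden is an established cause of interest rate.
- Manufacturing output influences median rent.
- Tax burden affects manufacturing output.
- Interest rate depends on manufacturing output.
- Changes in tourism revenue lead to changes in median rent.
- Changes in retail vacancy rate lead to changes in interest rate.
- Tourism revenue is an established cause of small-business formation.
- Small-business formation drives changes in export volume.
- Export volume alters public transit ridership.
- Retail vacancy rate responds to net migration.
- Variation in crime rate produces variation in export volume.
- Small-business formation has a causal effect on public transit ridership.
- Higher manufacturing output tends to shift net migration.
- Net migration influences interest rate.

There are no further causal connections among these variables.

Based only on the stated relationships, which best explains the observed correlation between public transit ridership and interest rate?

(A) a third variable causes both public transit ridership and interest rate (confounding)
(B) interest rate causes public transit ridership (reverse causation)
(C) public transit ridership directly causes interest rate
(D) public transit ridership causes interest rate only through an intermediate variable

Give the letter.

A

Crime rate causes public transit ridership (crime rate → export volume → public transit ridership) and interest rate (crime rate → net migration → interest rate) — a common cause creating the correlation.
There is no stated path from public transit ridership to interest rate or from interest rate to public transit ridership, so neither direct nor reverse causation applies.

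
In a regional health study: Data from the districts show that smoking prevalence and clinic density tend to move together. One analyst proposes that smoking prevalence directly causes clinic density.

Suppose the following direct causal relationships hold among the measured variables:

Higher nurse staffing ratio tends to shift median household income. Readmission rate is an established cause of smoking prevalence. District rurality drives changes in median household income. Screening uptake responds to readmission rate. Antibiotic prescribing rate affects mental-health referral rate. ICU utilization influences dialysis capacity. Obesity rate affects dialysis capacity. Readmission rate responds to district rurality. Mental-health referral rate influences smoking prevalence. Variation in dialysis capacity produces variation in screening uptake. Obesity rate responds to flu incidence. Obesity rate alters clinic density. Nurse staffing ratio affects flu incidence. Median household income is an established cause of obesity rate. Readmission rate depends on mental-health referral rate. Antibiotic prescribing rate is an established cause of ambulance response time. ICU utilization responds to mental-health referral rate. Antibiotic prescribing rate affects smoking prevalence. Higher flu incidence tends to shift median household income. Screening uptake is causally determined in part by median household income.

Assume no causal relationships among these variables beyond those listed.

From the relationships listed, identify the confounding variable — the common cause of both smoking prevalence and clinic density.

district rurality

District rurality has a causal path to smoking prevalence (district rurality → readmission rate → smoking prevalence) and a separate causal path to clinic density (district rurality → median household income → obesity rate → clinic density), so it is a common cause of both.
No stated relationship gives smoking prevalence a causal route to clinic density, so the correlation is explained by the shared upstream cause rather than a direct effect.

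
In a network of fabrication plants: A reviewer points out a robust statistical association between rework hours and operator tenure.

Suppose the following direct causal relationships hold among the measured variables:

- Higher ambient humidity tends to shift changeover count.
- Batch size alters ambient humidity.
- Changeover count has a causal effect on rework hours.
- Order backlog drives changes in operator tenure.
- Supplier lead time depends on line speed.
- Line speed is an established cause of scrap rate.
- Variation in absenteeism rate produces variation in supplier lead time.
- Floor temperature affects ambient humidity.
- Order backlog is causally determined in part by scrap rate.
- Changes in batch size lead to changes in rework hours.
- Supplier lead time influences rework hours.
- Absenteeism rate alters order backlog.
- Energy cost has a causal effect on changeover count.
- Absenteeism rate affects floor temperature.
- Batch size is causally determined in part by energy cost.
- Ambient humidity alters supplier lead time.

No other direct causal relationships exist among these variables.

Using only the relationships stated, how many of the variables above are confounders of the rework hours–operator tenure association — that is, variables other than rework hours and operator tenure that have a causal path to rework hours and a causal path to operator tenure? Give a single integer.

2

The common causes are: absenteeism rate (to rework hours via absenteeism rate → supplier lead time → rework hours; to operator tenure via absenteeism rate → order backlog → operator tenure); line speed (to rework hours via line speed → supplier lead time → rework hours; to operator tenure via line speed → scrap rate → order backlog → operator tenure).
Every other variable lacks a causal path to at least one of rework hours and operator tenure.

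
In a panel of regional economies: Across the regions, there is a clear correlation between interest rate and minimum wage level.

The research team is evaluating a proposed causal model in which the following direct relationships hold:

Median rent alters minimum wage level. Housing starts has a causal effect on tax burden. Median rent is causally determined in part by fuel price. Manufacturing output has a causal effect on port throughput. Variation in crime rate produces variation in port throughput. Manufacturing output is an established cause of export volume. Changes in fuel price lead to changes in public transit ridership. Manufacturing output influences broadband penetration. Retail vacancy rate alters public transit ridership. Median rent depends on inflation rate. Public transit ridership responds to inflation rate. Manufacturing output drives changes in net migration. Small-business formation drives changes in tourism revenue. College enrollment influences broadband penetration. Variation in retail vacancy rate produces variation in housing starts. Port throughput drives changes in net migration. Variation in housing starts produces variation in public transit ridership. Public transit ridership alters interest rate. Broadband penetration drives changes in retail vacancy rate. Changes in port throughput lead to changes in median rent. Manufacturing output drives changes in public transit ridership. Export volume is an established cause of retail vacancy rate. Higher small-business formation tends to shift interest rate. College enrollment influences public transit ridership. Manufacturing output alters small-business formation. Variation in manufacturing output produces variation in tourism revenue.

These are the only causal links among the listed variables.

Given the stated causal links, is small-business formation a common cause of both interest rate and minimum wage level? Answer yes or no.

no

Small-business formation has no stated causal path to minimum wage level. A confounder must cause both variables, so small-business formation does not qualify.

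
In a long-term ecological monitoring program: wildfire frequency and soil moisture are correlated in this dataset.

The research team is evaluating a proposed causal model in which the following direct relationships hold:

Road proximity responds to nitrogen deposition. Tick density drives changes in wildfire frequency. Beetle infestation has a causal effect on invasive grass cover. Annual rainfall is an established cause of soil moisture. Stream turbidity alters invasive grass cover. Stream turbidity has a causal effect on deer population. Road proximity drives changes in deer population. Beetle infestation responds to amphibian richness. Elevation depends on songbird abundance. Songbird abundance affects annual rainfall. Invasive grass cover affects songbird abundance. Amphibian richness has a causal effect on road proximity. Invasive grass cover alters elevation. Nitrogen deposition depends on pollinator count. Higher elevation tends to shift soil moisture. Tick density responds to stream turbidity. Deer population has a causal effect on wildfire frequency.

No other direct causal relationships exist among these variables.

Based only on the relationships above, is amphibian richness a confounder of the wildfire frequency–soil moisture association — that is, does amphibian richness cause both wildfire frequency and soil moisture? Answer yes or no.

Amphibian richness has a causal path to wildfire frequency (amphibian richness → road proximity → deer population → wildfire frequency) and to soil moisture (amphibian richness → beetle infestation → invasive grass cover → elevation → soil moisture), so it is a common cause of both — a confounder.

yes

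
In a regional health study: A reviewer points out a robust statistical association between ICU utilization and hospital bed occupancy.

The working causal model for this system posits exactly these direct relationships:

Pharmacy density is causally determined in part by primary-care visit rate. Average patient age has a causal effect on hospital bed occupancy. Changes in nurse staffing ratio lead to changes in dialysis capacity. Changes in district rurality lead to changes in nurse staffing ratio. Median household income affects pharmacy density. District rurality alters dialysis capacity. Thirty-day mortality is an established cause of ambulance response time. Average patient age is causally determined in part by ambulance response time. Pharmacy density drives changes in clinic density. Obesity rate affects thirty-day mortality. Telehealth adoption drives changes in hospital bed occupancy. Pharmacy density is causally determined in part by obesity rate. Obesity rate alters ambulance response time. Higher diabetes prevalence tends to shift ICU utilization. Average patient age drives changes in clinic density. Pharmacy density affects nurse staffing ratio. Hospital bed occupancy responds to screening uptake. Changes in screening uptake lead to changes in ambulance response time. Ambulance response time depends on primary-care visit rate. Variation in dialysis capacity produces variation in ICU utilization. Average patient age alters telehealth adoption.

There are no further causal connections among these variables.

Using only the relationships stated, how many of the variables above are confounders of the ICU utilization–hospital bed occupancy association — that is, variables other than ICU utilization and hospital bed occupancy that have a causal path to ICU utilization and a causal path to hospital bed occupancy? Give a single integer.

The common causes are: obesity rate (to ICU utilization via obesity rate → pharmacy density → nurse staffing ratio → dialysis capacity → ICU utilization; to hospital bed occupancy via obesity rate → ambulance response time → average patient age → hospital bed occupancy); primary-care visit rate (to ICU utilization via primary-care visit rate → pharmacy density → nurse staffing ratio → dialysis capacity → ICU utilization; to hospital bed occupancy via primary-care visit rate → ambulance response time → average patient age → hospital bed occupancy).
Every other variable lacks a causal path to at least one of ICU utilization and hospital bed occupancy.

2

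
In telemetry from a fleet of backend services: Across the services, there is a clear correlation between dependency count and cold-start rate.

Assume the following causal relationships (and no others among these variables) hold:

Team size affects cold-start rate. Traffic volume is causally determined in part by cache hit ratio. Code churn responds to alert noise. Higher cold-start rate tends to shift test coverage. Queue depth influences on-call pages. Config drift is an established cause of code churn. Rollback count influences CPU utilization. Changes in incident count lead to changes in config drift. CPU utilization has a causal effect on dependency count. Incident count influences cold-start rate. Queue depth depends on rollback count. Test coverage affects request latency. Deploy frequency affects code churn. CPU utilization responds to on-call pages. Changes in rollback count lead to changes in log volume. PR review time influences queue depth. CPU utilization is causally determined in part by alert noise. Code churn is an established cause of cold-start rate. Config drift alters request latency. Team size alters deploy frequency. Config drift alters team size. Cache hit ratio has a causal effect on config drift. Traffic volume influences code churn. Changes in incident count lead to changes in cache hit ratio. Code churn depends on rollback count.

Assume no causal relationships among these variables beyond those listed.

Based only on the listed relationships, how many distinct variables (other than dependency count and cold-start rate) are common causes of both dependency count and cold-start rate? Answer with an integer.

The common causes are: alert noise (to dependency count via alert noise → CPU utilization → dependency count; to cold-start rate via alert noise → code churn → cold-start rate); rollback count (to dependency count via rollback count → CPU utilization → dependency count; to cold-start rate via rollback count → code churn → cold-start rate).
Every other variable lacks a causal path to at least one of dependency count and cold-start rate.

2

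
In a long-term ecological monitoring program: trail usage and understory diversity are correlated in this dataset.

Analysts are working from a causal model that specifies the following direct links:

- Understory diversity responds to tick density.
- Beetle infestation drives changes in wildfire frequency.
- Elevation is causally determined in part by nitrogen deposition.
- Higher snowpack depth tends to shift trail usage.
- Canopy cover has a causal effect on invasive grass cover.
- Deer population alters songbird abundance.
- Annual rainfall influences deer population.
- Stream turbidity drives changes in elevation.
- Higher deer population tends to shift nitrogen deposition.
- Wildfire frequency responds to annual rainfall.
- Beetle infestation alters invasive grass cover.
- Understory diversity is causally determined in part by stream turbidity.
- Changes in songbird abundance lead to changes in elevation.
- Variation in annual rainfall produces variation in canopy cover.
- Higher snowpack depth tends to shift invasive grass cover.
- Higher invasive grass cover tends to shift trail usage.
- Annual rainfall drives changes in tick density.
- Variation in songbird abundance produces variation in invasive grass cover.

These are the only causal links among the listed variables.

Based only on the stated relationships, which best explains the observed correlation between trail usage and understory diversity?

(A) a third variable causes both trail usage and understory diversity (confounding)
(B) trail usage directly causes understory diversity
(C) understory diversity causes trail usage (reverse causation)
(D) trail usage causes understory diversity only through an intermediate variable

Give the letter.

A

Annual rainfall causes trail usage (annual rainfall → canopy cover → invasive grass cover → trail usage) and understory diversity (annual rainfall → tick density → understory diversity) — a common cause creating the correlation.
There is no stated path from trail usage to understory diversity or from understory diversity to trail usage, so neither direct nor reverse causation applies.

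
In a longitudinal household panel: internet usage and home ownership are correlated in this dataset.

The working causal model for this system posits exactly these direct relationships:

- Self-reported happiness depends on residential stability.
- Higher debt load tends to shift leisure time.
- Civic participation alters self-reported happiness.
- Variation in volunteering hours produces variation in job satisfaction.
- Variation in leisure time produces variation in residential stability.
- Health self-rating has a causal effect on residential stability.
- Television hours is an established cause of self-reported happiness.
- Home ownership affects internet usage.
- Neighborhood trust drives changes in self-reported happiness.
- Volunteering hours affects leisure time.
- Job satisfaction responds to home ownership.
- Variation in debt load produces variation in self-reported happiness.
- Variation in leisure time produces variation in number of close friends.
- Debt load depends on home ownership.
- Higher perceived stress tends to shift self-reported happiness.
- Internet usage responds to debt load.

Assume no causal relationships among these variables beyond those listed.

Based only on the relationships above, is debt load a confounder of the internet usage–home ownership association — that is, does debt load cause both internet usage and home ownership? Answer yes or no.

Debt load has no stated causal path to home ownership. A confounder must cause both variables, so debt load does not qualify.

no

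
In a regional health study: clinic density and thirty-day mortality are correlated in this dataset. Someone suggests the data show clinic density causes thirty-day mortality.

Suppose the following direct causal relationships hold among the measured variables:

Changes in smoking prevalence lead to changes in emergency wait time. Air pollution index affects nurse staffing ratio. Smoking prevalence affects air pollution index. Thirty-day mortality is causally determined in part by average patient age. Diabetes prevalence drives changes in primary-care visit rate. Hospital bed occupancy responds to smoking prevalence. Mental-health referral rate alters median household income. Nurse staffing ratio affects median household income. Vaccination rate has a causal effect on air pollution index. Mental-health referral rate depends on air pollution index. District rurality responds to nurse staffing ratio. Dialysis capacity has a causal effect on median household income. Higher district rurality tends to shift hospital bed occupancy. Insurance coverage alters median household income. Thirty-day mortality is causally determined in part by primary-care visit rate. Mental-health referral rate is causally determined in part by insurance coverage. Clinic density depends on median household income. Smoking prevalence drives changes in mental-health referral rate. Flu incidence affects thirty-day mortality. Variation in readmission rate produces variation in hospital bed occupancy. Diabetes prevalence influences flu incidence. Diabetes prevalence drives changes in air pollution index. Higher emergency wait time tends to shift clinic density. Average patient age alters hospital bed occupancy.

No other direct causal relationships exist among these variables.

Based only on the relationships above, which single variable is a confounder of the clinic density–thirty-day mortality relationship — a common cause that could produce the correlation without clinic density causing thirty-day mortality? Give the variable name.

Diabetes prevalence has a causal path to clinic density (diabetes prevalence → air pollution index → nurse staffing ratio → median household income → clinic density) and a separate causal path to thirty-day mortality (diabetes prevalence → primary-care visit rate → thirty-day mortality), so it is a common cause of both.
No stated relationship gives clinic density a causal route to thirty-day mortality, so the correlation is explained by the shared upstream cause rather than a direct effect.

diabetes prevalence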